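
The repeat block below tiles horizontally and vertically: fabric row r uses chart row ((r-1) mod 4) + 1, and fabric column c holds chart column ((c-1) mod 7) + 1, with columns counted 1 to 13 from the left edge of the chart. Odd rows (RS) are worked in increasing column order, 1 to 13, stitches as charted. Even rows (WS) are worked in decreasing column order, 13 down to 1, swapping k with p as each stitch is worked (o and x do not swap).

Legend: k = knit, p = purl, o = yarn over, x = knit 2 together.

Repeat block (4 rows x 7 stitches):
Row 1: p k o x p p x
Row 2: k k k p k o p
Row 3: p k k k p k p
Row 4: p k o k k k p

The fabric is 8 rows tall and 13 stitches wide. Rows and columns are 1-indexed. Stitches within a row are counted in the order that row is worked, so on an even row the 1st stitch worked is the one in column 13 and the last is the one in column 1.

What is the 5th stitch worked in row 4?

== STITCH ==
p

Derivation:
For row 4: chart row = ((4-1) mod 4) + 1 = 4; this is a WS (even) row.
Chart row 4 tiled across columns 1-13: p k o k k k p p k o k k k
WS row: flip the tiled sequence (start at column 13) and apply k<->p; o and x stay.
Row 4 as worked: p p p o p k k p p p o p k
Counting 5 along the worked row gives p.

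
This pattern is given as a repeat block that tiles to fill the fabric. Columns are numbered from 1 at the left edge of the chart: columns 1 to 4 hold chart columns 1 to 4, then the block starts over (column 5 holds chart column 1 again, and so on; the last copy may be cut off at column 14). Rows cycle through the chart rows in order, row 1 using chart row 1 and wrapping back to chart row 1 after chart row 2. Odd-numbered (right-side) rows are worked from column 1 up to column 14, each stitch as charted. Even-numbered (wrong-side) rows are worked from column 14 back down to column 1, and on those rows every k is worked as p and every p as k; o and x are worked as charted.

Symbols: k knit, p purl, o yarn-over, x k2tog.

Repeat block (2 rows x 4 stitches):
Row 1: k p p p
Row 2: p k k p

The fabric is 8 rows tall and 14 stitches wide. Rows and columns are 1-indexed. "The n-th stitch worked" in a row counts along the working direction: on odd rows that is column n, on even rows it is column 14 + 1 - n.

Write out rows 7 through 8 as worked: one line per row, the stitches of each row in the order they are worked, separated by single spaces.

Row 7: chart row 1, RS - tile across columns 1-14 and work as-is.
Row 8: chart row 2, WS - tiled (columns 1-14): p k k p p k k p p k k p p k; work from column 14 back to 1 with k<->p swapped.

Result:
k p p p k p p p k p p p k p
p k k p p k k p p k k p p k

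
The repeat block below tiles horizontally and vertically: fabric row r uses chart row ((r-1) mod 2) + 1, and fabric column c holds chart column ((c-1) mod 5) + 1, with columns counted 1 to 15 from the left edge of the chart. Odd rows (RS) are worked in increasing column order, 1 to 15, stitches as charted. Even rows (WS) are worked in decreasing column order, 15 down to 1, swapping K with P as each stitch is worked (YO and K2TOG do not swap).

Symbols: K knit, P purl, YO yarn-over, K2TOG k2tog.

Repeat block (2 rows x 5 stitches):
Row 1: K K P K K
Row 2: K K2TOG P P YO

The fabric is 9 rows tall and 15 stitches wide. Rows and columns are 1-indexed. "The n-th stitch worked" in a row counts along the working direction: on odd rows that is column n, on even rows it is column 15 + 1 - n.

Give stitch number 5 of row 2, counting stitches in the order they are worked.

Row 2 uses chart row ((2-1) mod 2)+1 = 2. Row 2 is even, so WS.
Chart row 2 tiled across columns 1-15: K K2TOG P P YO K K2TOG P P YO K K2TOG P P YO
WS row: flip the tiled sequence (start at column 15) and apply K<->P; YO and K2TOG stay.
Row 2 as worked: YO K K K2TOG P YO K K K2TOG P YO K K K2TOG P
The 5th stitch worked is P.

Result:
P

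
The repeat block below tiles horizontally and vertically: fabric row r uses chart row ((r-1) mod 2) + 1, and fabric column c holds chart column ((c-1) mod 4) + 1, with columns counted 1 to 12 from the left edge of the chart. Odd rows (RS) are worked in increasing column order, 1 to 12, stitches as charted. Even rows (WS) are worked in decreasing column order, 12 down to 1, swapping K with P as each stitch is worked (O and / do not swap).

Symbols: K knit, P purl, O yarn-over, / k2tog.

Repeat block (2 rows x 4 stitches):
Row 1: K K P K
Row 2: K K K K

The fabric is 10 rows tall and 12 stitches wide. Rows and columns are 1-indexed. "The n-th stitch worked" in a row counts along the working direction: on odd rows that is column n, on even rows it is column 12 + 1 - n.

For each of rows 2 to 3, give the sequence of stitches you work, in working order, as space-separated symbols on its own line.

Row 2: chart row 2, WS - tiled (columns 1-12): K K K K K K K K K K K K; work from column 12 back to 1 with K<->P swapped.
Row 3: chart row 1, RS - tile across columns 1-12 and work as-is.

Rows as worked:
P P P P P P P P P P P P
K K P K K K P K K K P K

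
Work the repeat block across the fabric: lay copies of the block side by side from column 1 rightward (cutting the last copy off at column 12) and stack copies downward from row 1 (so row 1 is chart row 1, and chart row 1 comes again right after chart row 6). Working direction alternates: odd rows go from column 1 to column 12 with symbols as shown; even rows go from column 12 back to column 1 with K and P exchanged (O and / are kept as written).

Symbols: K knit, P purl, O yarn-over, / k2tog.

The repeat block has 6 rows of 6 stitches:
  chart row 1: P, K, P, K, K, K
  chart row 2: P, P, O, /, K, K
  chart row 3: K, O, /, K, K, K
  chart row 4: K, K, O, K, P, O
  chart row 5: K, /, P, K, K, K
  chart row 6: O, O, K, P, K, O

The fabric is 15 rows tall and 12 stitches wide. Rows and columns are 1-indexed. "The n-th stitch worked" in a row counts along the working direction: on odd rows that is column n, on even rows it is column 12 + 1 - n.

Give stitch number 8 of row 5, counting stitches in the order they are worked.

== STITCH ==
/

Derivation:
For row 5: chart row = ((5-1) mod 6) + 1 = 5; this is a RS (odd) row.
Chart row 5 tiled across columns 1-12: K / P K K K K / P K K K
RS: work column 1 to column 12, symbols as charted — the tiled row is the row as worked.
The 8th stitch worked is /.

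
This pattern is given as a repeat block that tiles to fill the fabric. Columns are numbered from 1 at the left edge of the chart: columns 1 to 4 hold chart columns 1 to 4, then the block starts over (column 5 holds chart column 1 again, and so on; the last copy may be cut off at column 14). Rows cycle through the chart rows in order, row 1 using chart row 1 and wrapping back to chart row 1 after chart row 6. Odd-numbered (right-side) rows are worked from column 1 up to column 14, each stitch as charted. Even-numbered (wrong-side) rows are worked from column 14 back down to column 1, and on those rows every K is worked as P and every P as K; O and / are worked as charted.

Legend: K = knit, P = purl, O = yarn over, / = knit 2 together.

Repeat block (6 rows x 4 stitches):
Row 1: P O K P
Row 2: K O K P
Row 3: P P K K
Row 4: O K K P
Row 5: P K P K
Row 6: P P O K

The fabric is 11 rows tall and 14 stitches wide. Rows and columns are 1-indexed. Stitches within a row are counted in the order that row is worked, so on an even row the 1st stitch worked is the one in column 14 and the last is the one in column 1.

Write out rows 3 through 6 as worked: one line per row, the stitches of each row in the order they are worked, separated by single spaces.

Row 3: chart row 3, RS - tile across columns 1-14 and work as-is.
Row 4: chart row 4, WS - tiled (columns 1-14): O K K P O K K P O K K P O K; work from column 14 back to 1 with K<->P swapped.
Row 5: chart row 5, RS - tile across columns 1-14 and work as-is.
Row 6: chart row 6, WS - tiled (columns 1-14): P P O K P P O K P P O K P P; work from column 14 back to 1 with K<->P swapped.

== ROWS AS WORKED ==
P P K K P P K K P P K K P P
P O K P P O K P P O K P P O
P K P K P K P K P K P K P K
K K P O K K P O K K P O K K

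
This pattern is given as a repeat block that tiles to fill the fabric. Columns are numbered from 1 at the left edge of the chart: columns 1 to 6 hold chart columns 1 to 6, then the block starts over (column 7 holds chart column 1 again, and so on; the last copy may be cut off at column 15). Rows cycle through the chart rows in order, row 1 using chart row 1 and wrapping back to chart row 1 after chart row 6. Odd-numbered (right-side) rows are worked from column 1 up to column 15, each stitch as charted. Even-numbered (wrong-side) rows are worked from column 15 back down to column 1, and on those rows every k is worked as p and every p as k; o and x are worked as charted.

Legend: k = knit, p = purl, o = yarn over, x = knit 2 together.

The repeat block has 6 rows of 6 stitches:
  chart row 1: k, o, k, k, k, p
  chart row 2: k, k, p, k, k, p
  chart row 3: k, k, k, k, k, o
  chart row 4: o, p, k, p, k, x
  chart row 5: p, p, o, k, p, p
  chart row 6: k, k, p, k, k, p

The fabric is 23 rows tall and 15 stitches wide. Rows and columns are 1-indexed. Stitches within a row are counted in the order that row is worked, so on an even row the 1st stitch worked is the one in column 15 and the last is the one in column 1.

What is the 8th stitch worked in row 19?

For row 19: chart row = ((19-1) mod 6) + 1 = 1; this is a RS (odd) row.
Chart row 1 tiled across columns 1-15: k o k k k p k o k k k p k o k
RS: work column 1 to column 15, symbols as charted — the tiled row is the row as worked.
Counting 8 along the worked row gives o.

Result:
o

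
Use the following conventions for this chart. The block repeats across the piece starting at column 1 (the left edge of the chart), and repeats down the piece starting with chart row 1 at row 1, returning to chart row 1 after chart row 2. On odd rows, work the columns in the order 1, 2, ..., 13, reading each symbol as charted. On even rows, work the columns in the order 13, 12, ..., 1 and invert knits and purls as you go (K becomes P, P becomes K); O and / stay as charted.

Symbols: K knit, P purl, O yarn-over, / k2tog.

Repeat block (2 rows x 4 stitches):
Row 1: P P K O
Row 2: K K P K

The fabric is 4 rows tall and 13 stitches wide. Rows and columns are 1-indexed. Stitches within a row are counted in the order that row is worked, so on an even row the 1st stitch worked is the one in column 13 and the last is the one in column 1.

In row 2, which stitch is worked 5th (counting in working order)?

Stitch:
P

Derivation:
Row 2 uses chart row ((2-1) mod 2)+1 = 2. Row 2 is even, so WS.
Chart row 2 tiled across columns 1-13: K K P K K K P K K K P K K
WS row: flip the tiled sequence (start at column 13) and apply K<->P; O and / stay.
Row 2 as worked: P P K P P P K P P P K P P
Stitch 5 in working order -> P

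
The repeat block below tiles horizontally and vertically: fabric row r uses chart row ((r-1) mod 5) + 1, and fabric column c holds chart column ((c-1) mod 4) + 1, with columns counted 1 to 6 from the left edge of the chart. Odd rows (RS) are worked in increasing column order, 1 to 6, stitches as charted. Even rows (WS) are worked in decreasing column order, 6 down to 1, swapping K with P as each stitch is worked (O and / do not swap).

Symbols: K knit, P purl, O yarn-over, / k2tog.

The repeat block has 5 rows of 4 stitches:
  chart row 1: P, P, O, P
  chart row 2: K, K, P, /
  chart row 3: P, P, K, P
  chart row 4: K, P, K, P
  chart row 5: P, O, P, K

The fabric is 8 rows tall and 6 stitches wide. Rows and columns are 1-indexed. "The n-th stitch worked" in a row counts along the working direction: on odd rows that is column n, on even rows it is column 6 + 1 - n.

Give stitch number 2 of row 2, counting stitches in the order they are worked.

Stitch:
P

Derivation:
For row 2: chart row = ((2-1) mod 5) + 1 = 2; this is a WS (even) row.
Chart row 2 tiled across columns 1-6: K K P / K K
WS row: flip the tiled sequence (start at column 6) and apply K<->P; O and / stay.
Row 2 as worked: P P / K P P
The 2nd stitch worked is P.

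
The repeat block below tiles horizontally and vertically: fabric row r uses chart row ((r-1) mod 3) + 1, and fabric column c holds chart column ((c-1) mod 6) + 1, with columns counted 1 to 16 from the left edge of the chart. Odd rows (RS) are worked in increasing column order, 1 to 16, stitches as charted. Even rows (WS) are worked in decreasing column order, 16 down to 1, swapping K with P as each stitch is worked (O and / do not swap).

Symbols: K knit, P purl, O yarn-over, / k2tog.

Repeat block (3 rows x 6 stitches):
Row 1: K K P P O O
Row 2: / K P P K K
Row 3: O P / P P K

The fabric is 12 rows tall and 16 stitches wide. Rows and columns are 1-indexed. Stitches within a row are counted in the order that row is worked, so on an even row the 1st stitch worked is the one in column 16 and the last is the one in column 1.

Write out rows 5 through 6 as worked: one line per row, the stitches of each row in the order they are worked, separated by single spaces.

Result:
/ K P P K K / K P P K K / K P P
K / K O P K K / K O P K K / K O

Derivation:
Row 5: chart row 2, RS - tile across columns 1-16 and work as-is.
Row 6: chart row 3, WS - tiled (columns 1-16): O P / P P K O P / P P K O P / P; work from column 16 back to 1 with K<->P swapped.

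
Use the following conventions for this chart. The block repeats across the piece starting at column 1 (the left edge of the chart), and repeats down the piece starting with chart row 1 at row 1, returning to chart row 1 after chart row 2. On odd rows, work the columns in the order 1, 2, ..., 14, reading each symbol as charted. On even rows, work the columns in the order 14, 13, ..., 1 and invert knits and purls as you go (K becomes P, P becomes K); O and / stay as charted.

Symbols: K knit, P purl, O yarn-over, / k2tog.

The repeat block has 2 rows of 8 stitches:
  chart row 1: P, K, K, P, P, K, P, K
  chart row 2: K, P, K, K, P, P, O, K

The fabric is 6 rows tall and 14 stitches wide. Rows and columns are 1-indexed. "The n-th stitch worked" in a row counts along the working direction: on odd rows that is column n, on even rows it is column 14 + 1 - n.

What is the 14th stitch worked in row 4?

Row 4: (4-1) mod 2 = 1, so use chart row 2. Even row -> WS.
Chart row 2 tiled across columns 1-14: K P K K P P O K K P K K P P
WS row: flip the tiled sequence (start at column 14) and apply K<->P; O and / stay.
Row 4 as worked: K K P P K P P O K K P P K P
Stitch 14 in working order -> P

== STITCH ==
P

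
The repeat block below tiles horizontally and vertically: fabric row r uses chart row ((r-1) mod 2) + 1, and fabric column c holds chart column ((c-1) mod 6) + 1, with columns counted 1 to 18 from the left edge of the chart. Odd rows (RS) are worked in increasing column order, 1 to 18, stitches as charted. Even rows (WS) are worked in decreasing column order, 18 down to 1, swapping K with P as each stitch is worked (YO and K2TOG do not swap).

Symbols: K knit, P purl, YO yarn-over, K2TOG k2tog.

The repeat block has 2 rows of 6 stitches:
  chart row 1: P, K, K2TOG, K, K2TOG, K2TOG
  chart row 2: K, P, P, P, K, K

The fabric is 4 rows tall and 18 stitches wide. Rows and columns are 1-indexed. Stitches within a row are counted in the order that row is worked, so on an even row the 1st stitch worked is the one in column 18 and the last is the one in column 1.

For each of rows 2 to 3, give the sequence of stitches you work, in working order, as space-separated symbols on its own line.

Result:
P P K K K P P P K K K P P P K K K P
P K K2TOG K K2TOG K2TOG P K K2TOG K K2TOG K2TOG P K K2TOG K K2TOG K2TOG

Derivation:
Row 2: chart row 2, WS - tiled (columns 1-18): K P P P K K K P P P K K K P P P K K; work from column 18 back to 1 with K<->P swapped.
Row 3: chart row 1, RS - tile across columns 1-18 and work as-is.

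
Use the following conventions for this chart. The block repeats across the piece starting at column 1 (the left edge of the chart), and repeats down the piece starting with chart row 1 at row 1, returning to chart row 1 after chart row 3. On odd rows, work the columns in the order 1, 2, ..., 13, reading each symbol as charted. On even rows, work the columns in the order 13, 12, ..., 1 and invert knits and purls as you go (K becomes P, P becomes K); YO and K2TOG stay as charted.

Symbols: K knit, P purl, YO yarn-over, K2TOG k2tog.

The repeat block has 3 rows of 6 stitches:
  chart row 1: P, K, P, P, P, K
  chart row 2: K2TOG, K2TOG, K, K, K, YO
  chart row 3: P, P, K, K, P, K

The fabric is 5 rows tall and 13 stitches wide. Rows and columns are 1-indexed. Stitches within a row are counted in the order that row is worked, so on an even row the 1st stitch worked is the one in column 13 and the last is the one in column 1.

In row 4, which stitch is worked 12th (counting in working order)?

Row 4 uses chart row ((4-1) mod 3)+1 = 1. Row 4 is even, so WS.
Chart row 1 tiled across columns 1-13: P K P P P K P K P P P K P
WS row: flip the tiled sequence (start at column 13) and apply K<->P; YO and K2TOG stay.
Row 4 as worked: K P K K K P K P K K K P K
The 12th stitch worked is P.

== STITCH ==
P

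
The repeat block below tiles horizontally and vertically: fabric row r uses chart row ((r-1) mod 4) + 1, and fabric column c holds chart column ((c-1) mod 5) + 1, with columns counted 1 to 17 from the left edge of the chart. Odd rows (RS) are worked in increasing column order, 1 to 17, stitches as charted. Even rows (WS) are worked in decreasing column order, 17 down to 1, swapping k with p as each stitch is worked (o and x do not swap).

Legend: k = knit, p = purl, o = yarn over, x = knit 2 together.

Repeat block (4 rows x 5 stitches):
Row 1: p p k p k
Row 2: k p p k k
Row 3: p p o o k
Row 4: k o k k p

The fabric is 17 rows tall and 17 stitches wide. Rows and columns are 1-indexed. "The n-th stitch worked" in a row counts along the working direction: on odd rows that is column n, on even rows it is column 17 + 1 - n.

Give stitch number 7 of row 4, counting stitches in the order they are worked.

Row 4: (4-1) mod 4 = 3, so use chart row 4. Even row -> WS.
Chart row 4 tiled across columns 1-17: k o k k p k o k k p k o k k p k o
WS row: flip the tiled sequence (start at column 17) and apply k<->p; o and x stay.
Row 4 as worked: o p k p p o p k p p o p k p p o p
Counting 7 along the worked row gives p.

== STITCH ==
p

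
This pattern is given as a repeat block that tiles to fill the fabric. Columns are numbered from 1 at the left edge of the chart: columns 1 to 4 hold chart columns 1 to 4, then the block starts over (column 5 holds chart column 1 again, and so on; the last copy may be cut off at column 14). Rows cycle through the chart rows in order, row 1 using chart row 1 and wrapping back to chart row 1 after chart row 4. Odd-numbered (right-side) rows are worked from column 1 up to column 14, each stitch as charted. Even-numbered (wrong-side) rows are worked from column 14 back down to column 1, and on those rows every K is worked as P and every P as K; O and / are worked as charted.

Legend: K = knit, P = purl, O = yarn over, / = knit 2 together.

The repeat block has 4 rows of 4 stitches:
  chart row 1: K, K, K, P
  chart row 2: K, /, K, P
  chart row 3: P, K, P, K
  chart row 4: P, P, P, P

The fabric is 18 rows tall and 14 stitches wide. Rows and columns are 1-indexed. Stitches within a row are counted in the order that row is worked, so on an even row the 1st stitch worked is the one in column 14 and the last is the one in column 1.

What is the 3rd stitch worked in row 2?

Result:
K

Derivation:
Row 2: (2-1) mod 4 = 1, so use chart row 2. Even row -> WS.
Chart row 2 tiled across columns 1-14: K / K P K / K P K / K P K /
WS row: flip the tiled sequence (start at column 14) and apply K<->P; O and / stay.
Row 2 as worked: / P K P / P K P / P K P / P
Stitch 3 in working order -> K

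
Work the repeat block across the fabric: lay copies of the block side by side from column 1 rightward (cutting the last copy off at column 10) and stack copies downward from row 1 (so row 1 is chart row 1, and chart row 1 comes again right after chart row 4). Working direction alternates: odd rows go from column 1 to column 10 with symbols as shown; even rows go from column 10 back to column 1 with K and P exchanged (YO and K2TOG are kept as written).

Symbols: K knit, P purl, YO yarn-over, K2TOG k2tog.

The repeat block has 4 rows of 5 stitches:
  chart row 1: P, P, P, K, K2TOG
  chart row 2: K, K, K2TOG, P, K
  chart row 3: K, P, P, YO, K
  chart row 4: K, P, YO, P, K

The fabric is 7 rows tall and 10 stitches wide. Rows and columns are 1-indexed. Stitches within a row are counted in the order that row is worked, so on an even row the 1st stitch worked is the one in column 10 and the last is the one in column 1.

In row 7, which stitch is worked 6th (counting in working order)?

== STITCH ==
K

Derivation:
Row 7: (7-1) mod 4 = 2, so use chart row 3. Odd row -> RS.
Chart row 3 tiled across columns 1-10: K P P YO K K P P YO K
RS: work column 1 to column 10, symbols as charted — the tiled row is the row as worked.
Counting 6 along the worked row gives K.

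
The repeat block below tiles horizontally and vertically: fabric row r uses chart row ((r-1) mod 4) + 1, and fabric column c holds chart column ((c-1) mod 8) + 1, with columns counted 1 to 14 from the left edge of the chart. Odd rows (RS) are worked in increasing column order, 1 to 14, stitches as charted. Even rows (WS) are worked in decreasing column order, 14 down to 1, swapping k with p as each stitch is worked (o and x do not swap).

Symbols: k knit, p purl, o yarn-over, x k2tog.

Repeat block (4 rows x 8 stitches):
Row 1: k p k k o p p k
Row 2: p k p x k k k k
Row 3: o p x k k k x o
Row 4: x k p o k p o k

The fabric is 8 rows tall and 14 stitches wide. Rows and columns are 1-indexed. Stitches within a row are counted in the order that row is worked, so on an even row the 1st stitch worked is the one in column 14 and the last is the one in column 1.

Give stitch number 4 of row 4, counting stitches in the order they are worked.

For row 4: chart row = ((4-1) mod 4) + 1 = 4; this is a WS (even) row.
Chart row 4 tiled across columns 1-14: x k p o k p o k x k p o k p
WS: work from column 14 back to column 1 (reverse the tiled row), swapping k<->p (o and x unchanged).
Row 4 as worked: k p o k p x p o k p o k p x
The 4th stitch worked is k.

Stitch:
k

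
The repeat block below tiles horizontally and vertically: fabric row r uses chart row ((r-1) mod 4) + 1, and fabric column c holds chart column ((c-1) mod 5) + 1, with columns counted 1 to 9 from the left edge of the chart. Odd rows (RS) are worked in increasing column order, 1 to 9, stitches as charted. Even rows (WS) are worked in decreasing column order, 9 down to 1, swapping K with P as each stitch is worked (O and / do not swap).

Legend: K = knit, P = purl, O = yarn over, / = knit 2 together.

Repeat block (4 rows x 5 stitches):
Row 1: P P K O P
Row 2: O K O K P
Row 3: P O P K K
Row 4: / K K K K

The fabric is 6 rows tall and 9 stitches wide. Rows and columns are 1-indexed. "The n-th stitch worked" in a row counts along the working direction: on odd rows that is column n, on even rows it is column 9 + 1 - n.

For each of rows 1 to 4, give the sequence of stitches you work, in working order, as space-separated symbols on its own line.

Rows as worked:
P P K O P P P K O
P O P O K P O P O
P O P K K P O P K
P P P / P P P P /

Derivation:
Row 1: chart row 1, RS - tile across columns 1-9 and work as-is.
Row 2: chart row 2, WS - tiled (columns 1-9): O K O K P O K O K; work from column 9 back to 1 with K<->P swapped.
Row 3: chart row 3, RS - tile across columns 1-9 and work as-is.
Row 4: chart row 4, WS - tiled (columns 1-9): / K K K K / K K K; work from column 9 back to 1 with K<->P swapped.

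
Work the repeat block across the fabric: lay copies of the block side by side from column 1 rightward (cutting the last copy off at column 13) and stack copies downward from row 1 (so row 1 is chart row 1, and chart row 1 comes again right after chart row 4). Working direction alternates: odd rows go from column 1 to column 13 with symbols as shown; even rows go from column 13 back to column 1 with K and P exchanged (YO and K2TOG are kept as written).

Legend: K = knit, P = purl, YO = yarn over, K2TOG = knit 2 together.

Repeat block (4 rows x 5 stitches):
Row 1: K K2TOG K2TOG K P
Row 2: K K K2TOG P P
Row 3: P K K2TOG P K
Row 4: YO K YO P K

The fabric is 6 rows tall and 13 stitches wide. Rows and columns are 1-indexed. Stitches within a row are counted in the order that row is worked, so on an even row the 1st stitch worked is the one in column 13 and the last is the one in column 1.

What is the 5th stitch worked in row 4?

Row 4 uses chart row ((4-1) mod 4)+1 = 4. Row 4 is even, so WS.
Chart row 4 tiled across columns 1-13: YO K YO P K YO K YO P K YO K YO
Wrong side: read the tiled row from column 13 down to 1 and exchange K with P (leave YO, K2TOG).
Row 4 as worked: YO P YO P K YO P YO P K YO P YO
The 5th stitch worked is K.

== STITCH ==
K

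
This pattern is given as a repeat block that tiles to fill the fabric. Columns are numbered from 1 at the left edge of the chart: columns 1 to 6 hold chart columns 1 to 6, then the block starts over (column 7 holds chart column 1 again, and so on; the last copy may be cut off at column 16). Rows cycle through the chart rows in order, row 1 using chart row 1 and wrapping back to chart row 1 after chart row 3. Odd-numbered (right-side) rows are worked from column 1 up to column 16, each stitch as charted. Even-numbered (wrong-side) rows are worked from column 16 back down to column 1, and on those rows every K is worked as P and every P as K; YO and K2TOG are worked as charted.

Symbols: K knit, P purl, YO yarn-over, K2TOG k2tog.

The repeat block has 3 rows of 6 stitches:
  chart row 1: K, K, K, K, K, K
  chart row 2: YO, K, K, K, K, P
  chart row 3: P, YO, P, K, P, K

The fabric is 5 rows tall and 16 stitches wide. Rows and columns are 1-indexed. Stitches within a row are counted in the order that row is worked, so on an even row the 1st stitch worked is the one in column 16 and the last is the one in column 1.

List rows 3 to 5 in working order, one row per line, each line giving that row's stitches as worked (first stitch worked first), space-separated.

Row 3: chart row 3, RS - tile across columns 1-16 and work as-is.
Row 4: chart row 1, WS - tiled (columns 1-16): K K K K K K K K K K K K K K K K; work from column 16 back to 1 with K<->P swapped.
Row 5: chart row 2, RS - tile across columns 1-16 and work as-is.

Rows as worked:
P YO P K P K P YO P K P K P YO P K
P P P P P P P P P P P P P P P P
YO K K K K P YO K K K K P YO K K K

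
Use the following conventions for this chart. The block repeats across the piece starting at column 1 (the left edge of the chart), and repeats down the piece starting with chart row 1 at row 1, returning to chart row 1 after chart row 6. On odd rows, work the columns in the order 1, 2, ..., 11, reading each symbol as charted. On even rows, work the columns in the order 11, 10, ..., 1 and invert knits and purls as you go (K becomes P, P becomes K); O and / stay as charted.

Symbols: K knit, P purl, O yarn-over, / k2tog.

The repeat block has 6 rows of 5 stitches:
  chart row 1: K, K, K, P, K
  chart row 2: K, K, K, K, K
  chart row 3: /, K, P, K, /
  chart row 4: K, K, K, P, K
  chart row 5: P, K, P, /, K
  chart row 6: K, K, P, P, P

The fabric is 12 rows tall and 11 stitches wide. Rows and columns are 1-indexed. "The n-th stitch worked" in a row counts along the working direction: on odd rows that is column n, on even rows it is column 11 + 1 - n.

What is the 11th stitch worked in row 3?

Stitch:
/

Derivation:
Row 3 uses chart row ((3-1) mod 6)+1 = 3. Row 3 is odd, so RS.
Chart row 3 tiled across columns 1-11: / K P K / / K P K / /
Right side: take the tiled row as-is (worked left to right from column 1).
Counting 11 along the worked row gives /.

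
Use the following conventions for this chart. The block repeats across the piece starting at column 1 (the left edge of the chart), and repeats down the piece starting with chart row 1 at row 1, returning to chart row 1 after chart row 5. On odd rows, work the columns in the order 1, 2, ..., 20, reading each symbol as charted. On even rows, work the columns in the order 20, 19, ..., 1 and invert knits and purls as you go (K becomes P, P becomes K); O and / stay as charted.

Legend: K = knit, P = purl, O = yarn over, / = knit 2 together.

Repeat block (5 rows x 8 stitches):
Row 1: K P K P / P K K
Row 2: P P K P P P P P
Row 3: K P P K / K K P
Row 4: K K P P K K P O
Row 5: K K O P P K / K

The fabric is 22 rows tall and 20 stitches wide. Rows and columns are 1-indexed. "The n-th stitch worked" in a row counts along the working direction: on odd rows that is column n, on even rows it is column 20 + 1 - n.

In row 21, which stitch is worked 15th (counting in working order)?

Stitch:
K

Derivation:
Row 21: (21-1) mod 5 = 0, so use chart row 1. Odd row -> RS.
Chart row 1 tiled across columns 1-20: K P K P / P K K K P K P / P K K K P K P
Right side: take the tiled row as-is (worked left to right from column 1).
Counting 15 along the worked row gives K.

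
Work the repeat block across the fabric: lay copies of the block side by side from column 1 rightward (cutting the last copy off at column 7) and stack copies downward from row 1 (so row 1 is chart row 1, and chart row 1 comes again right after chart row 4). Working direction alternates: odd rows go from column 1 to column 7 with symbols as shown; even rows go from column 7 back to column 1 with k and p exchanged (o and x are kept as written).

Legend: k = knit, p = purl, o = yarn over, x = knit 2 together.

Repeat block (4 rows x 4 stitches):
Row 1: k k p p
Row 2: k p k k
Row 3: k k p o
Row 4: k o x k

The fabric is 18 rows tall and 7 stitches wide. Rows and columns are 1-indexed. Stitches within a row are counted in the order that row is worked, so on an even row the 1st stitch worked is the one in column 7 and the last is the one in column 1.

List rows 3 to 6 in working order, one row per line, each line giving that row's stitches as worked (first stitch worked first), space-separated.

Rows as worked:
k k p o k k p
x o p p x o p
k k p p k k p
p k p p p k p

Derivation:
Row 3: chart row 3, RS - tile across columns 1-7 and work as-is.
Row 4: chart row 4, WS - tiled (columns 1-7): k o x k k o x; work from column 7 back to 1 with k<->p swapped.
Row 5: chart row 1, RS - tile across columns 1-7 and work as-is.
Row 6: chart row 2, WS - tiled (columns 1-7): k p k k k p k; work from column 7 back to 1 with k<->p swapped.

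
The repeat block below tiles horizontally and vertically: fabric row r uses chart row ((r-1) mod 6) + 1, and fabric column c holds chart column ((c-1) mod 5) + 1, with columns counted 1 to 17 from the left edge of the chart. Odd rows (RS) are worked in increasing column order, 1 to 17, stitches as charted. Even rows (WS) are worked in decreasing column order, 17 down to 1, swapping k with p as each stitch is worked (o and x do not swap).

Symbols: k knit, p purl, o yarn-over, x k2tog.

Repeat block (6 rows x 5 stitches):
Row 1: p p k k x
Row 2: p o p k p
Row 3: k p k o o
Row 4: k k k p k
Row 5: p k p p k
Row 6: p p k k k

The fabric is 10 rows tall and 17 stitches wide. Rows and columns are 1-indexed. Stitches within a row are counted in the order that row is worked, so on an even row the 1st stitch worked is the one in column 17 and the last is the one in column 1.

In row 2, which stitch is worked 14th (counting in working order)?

For row 2: chart row = ((2-1) mod 6) + 1 = 2; this is a WS (even) row.
Chart row 2 tiled across columns 1-17: p o p k p p o p k p p o p k p p o
WS row: flip the tiled sequence (start at column 17) and apply k<->p; o and x stay.
Row 2 as worked: o k k p k o k k p k o k k p k o k
Stitch 14 in working order -> p

== STITCH ==
p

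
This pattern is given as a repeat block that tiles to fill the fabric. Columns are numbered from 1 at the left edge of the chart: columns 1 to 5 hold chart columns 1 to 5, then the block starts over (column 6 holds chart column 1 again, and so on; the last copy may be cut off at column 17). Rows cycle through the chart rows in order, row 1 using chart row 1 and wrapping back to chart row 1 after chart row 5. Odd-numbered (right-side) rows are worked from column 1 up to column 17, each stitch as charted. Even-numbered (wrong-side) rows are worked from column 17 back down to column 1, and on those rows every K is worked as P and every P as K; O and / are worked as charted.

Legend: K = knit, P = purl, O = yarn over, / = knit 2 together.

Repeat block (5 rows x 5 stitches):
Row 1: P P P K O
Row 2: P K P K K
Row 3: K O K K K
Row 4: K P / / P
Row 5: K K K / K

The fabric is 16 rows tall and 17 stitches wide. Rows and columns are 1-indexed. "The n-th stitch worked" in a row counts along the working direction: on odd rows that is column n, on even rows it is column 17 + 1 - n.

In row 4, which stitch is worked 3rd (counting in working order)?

For row 4: chart row = ((4-1) mod 5) + 1 = 4; this is a WS (even) row.
Chart row 4 tiled across columns 1-17: K P / / P K P / / P K P / / P K P
Wrong side: read the tiled row from column 17 down to 1 and exchange K with P (leave O, /).
Row 4 as worked: K P K / / K P K / / K P K / / K P
Stitch 3 in working order -> K

== STITCH ==
K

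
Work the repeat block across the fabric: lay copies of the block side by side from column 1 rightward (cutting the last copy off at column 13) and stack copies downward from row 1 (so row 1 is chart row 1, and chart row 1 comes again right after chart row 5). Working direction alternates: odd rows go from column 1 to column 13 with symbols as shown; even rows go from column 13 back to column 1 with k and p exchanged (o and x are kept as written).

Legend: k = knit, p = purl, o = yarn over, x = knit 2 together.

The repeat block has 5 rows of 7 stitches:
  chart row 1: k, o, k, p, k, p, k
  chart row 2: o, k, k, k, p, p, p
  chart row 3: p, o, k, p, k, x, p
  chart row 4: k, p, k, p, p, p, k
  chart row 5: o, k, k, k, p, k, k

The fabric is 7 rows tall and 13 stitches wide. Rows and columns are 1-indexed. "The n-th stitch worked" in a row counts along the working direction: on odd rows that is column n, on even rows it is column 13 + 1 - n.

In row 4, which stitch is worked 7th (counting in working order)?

Row 4 uses chart row ((4-1) mod 5)+1 = 4. Row 4 is even, so WS.
Chart row 4 tiled across columns 1-13: k p k p p p k k p k p p p
WS: work from column 13 back to column 1 (reverse the tiled row), swapping k<->p (o and x unchanged).
Row 4 as worked: k k k p k p p k k k p k p
The 7th stitch worked is p.

Stitch:
p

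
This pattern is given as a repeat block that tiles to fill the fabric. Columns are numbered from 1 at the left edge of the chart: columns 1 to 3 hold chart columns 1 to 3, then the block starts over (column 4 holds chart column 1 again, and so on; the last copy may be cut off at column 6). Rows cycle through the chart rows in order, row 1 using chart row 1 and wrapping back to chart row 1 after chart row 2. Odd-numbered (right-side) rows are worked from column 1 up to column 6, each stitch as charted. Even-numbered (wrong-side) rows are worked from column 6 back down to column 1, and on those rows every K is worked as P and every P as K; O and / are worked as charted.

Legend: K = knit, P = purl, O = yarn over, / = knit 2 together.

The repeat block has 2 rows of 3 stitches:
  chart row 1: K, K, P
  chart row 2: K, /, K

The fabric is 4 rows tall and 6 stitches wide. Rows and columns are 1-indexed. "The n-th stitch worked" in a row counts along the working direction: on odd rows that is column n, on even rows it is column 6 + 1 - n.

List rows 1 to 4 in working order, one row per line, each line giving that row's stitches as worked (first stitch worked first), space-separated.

== ROWS AS WORKED ==
K K P K K P
P / P P / P
K K P K K P
P / P P / P

Derivation:
Row 1: chart row 1, RS - tile across columns 1-6 and work as-is.
Row 2: chart row 2, WS - tiled (columns 1-6): K / K K / K; work from column 6 back to 1 with K<->P swapped.
Row 3: chart row 1, RS - tile across columns 1-6 and work as-is.
Row 4: chart row 2, WS - tiled (columns 1-6): K / K K / K; work from column 6 back to 1 with K<->P swapped.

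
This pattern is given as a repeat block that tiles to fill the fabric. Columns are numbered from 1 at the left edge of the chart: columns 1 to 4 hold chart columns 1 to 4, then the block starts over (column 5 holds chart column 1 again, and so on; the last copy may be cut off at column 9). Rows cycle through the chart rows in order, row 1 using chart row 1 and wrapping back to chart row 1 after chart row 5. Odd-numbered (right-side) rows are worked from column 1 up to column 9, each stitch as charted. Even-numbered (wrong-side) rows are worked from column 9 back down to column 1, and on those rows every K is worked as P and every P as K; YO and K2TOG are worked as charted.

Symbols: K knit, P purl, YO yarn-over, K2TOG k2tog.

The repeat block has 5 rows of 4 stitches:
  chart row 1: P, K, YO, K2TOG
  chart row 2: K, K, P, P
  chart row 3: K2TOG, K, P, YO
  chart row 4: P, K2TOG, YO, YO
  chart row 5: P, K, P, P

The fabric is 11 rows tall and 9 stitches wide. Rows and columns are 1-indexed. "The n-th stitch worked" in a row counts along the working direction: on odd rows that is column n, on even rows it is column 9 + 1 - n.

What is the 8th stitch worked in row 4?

Row 4: (4-1) mod 5 = 3, so use chart row 4. Even row -> WS.
Chart row 4 tiled across columns 1-9: P K2TOG YO YO P K2TOG YO YO P
Wrong side: read the tiled row from column 9 down to 1 and exchange K with P (leave YO, K2TOG).
Row 4 as worked: K YO YO K2TOG K YO YO K2TOG K
Counting 8 along the worked row gives K2TOG.

Stitch:
K2TOG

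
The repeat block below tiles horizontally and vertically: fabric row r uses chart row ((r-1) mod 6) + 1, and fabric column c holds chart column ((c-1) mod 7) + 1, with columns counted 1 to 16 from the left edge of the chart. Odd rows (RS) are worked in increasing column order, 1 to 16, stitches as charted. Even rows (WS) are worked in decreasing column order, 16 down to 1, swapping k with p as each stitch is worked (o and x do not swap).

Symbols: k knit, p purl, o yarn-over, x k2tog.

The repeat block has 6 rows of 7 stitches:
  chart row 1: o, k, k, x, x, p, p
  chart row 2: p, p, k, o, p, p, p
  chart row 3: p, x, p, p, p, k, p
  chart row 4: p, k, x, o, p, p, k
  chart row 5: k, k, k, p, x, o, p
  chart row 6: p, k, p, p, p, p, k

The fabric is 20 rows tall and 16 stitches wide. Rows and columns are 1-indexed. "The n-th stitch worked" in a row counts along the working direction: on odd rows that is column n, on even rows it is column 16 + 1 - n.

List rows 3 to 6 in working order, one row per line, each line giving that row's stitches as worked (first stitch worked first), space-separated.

Result:
p x p p p k p p x p p p k p p x
p k p k k o x p k p k k o x p k
k k k p x o p k k k p x o p k k
p k p k k k k p k p k k k k p k

Derivation:
Row 3: chart row 3, RS - tile across columns 1-16 and work as-is.
Row 4: chart row 4, WS - tiled (columns 1-16): p k x o p p k p k x o p p k p k; work from column 16 back to 1 with k<->p swapped.
Row 5: chart row 5, RS - tile across columns 1-16 and work as-is.
Row 6: chart row 6, WS - tiled (columns 1-16): p k p p p p k p k p p p p k p k; work from column 16 back to 1 with k<->p swapped.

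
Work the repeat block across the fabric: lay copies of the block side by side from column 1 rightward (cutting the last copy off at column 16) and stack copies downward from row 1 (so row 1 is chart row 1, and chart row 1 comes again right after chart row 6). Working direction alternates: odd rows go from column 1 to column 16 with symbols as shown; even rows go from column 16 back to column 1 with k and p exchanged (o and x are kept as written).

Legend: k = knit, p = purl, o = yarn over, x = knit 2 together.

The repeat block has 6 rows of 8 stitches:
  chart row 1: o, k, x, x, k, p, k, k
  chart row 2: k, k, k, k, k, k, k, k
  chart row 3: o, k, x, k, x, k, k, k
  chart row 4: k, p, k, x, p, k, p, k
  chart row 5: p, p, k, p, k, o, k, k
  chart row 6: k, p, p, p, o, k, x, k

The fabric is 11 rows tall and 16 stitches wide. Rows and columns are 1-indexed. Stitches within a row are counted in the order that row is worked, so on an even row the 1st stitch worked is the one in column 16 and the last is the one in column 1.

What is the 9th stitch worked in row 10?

For row 10: chart row = ((10-1) mod 6) + 1 = 4; this is a WS (even) row.
Chart row 4 tiled across columns 1-16: k p k x p k p k k p k x p k p k
Wrong side: read the tiled row from column 16 down to 1 and exchange k with p (leave o, x).
Row 10 as worked: p k p k x p k p p k p k x p k p
Stitch 9 in working order -> p

== STITCH ==
p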